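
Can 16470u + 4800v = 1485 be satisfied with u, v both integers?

no

gcd(16470, 4800) = 30  (16470 = 3·4800 + 2070, 4800 = 2·2070 + 660, 2070 = 3·660 + 90, 660 = 7·90 + 30, 90 = 3·30).
30 does not divide 1485 (remainder 15), so no integer solutions.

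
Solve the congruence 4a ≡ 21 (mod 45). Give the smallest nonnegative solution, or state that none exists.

39

gcd(45, 4) = 1  (45 = 11·4 + 1, 4 = 4·1).
1 divides 21, so solutions exist.
Back-substituting, 4·(-11) + 45·(1) = 1.
So 4·(-11) ≡ 1 (mod 45); multiply by 21: a ≡ -231 (mod 45).
Smallest nonnegative: a = -231 mod 45 = 39.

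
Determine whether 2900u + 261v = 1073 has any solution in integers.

yes

gcd(2900, 261) = 29  (2900 = 11×261 + 29, 261 = 9×29).
29 divides 1073, so integer solutions exist.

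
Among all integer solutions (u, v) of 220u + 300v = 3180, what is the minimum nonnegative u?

gcd(300, 220):
  300 = 1*220 + 80
  220 = 2*80 + 60
  80 = 1*60 + 20
  60 = 3*20
so gcd(300, 220) = 20.
20 divides 3180, so solutions exist.
Back-substitute for Bézout coefficients:
  20 = 80 - 1*60
  ... = 220*(-4) + 300*(3)
Scale by 3180/20 = 159: (u₀, v₀) = (-636, 477).
General solution: u = -636 + 15t, v = 477 - 11t for integer t.
u ≥ 0: smallest is -636 mod 15 = 9 (at t = 43), with v = 4.

9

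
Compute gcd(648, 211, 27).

1

gcd(648, 211) = 1  (648 = 3·211 + 15, 211 = 14·15 + 1, 15 = 15·1).
gcd(1, 27) = 1.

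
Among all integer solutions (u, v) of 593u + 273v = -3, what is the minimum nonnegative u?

gcd(593, 273):
  593 = 2·273 + 47
  273 = 5·47 + 38
  47 = 1·38 + 9
  38 = 4·9 + 2
  9 = 4·2 + 1
  2 = 2·1
so gcd(593, 273) = 1.
1 divides -3, so solutions exist.
Back-substitute for Bézout coefficients:
  1 = 9 - 4·2
  ... = 593·(122) + 273·(-265)
Scale by -3/1 = -3: (u₀, v₀) = (-366, 795).
General solution: u = -366 + 273t, v = 795 - 593t for integer t.
u ≥ 0: smallest is -366 mod 273 = 180 (at t = 2), with v = -391.

180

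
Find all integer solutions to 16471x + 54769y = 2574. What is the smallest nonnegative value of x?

1287

gcd(54769, 16471):
  54769 = 3·16471 + 5356
  16471 = 3·5356 + 403
  5356 = 13·403 + 117
  403 = 3·117 + 52
  117 = 2·52 + 13
  52 = 4·13
so gcd(54769, 16471) = 13.
13 divides 2574, so solutions exist.
Back-substitute for Bézout coefficients:
  13 = 117 - 2·52
  ... = 16471·(-951) + 54769·(286)
Scale by 2574/13 = 198: (x₀, y₀) = (-188298, 56628).
General solution: x = -188298 + 4213t, y = 56628 - 1267t for integer t.
x ≥ 0: smallest is -188298 mod 4213 = 1287 (at t = 45), with y = -387.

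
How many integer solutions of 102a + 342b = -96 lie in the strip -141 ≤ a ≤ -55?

gcd(342, 102) = 6.
By Bézout, 102*(-10) + 342*(3) = 6.
Particular solution: (46, -14).
General solution: a = 46 + 57t, b = -14 - 17t for integer t.
-141 ≤ 46 + 57t ≤ -55 gives t ∈ [-3, -2], which is 2 values.

2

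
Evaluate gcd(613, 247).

1

gcd(613, 247):
  613 = 2×247 + 119
  247 = 2×119 + 9
  119 = 13×9 + 2
  9 = 4×2 + 1
  2 = 2×1
so gcd(613, 247) = 1.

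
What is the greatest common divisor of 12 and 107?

1

gcd(107, 12) = 1  (107 = 8·12 + 11, 12 = 1·11 + 1, 11 = 11·1).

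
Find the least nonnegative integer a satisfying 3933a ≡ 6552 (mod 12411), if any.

gcd(12411, 3933) = 9.
9 divides 6552, so solutions exist.
By Bézout, 3933×(-142) + 12411×(45) = 9.
So 3933×(-142) ≡ 9 (mod 12411); multiply by 728: a ≡ -103376 (mod 1379).
Smallest nonnegative: a = -103376 mod 1379 = 49.

49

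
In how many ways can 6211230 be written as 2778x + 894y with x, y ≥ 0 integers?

gcd(2778, 894):
  2778 = 3·894 + 96
  894 = 9·96 + 30
  96 = 3·30 + 6
  30 = 5·6
so gcd(2778, 894) = 6.
Back-substitute for Bézout coefficients:
  6 = 96 - 3·30
  ... = 2778·(28) + 894·(-87)
Scale by 1035205: one solution is (28985740, -90062835). Reduce x mod 149: (25, 6870).
General: x = 25 + 149t, y = 6870 - 463t.
x ≥ 0 ⇒ t ≥ 0; y ≥ 0 ⇒ t ≤ 14. So t ∈ [0, 14]: 15 solutions.

15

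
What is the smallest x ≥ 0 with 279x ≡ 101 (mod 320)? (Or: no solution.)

99

gcd(320, 279) = 1.
1 divides 101, so solutions exist.
By Bézout, 279*(39) + 320*(-34) = 1.
So 279*(39) ≡ 1 (mod 320); multiply by 101: x ≡ 3939 (mod 320).
Smallest nonnegative: x = 3939 mod 320 = 99.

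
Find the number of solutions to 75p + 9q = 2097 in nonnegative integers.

10

gcd(75, 9) = 3  (75 = 8*9 + 3, 9 = 3*3).
Back-substituting, 75*(1) + 9*(-8) = 3.
Scale by 699: one solution is (699, -5592). Reduce p mod 3: (0, 233).
General: p = 0 + 3t, q = 233 - 25t.
p ≥ 0 ⇒ t ≥ 0; q ≥ 0 ⇒ t ≤ 9. So t ∈ [0, 9]: 10 solutions.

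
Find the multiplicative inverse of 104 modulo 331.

296

gcd(331, 104) = 1.
By Bézout, 104·(-35) + 331·(11) = 1.
So 104·-35 ≡ 1 (mod 331), and -35 mod 331 = 296.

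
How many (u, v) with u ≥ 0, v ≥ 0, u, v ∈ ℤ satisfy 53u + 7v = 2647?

7

gcd(53, 7) = 1  (53 = 7·7 + 4, 7 = 1·4 + 3, 4 = 1·3 + 1, 3 = 3·1).
Back-substituting, 53·(2) + 7·(-15) = 1.
Scale by 2647: one solution is (5294, -39705). Reduce u mod 7: (2, 363).
General: u = 2 + 7t, v = 363 - 53t.
u ≥ 0 ⇒ t ≥ 0; v ≥ 0 ⇒ t ≤ 6. So t ∈ [0, 6]: 7 solutions.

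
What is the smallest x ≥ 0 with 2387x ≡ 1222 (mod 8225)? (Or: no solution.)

no solution

gcd(8225, 2387):
  8225 = 3·2387 + 1064
  2387 = 2·1064 + 259
  1064 = 4·259 + 28
  259 = 9·28 + 7
  28 = 4·7
so gcd(8225, 2387) = 7.
7 does not divide 1222, so the congruence has no solution.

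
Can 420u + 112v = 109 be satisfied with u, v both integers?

gcd(420, 112):
  420 = 3×112 + 84
  112 = 1×84 + 28
  84 = 3×28
so gcd(420, 112) = 28.
28 does not divide 109 (remainder 25), so no integer solutions.

no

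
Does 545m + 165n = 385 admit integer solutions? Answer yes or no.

yes

gcd(545, 165) = 5.
5 divides 385, so integer solutions exist.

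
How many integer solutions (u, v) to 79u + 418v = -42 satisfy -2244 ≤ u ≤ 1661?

gcd(418, 79) = 1  (418 = 5*79 + 23, 79 = 3*23 + 10, 23 = 2*10 + 3, 10 = 3*3 + 1, 3 = 3*1).
Back-substituting, 79*(127) + 418*(-24) = 1.
Scale by -42: particular solution (-5334, 1008); reduce u mod 418: (100, -19).
General solution: u = 100 + 418t, v = -19 - 79t for integer t.
-2244 ≤ 100 + 418t ≤ 1661 gives t ∈ [-5, 3], which is 9 values.

9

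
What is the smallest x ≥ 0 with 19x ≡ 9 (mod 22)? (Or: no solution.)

gcd(22, 19) = 1  (22 = 1·19 + 3, 19 = 6·3 + 1, 3 = 3·1).
1 divides 9, so solutions exist.
Back-substituting, 19·(7) + 22·(-6) = 1.
So 19·(7) ≡ 1 (mod 22); multiply by 9: x ≡ 63 (mod 22).
Smallest nonnegative: x = 63 mod 22 = 19.

19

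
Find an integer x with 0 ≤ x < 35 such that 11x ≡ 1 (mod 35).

gcd(35, 11) = 1.
By Bézout, 11*(16) + 35*(-5) = 1.
So 11*16 ≡ 1 (mod 35), and 16 mod 35 = 16.

16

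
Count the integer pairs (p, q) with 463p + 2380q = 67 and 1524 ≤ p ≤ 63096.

26

gcd(2380, 463):
  2380 = 5·463 + 65
  463 = 7·65 + 8
  65 = 8·8 + 1
  8 = 8·1
so gcd(2380, 463) = 1.
Back-substitute for Bézout coefficients:
  1 = 65 - 8·8
  ... = 463·(-293) + 2380·(57)
Scale by 67: particular solution (-19631, 3819); reduce p mod 2380: (1789, -348).
General solution: p = 1789 + 2380t, q = -348 - 463t for integer t.
1524 ≤ 1789 + 2380t ≤ 63096 gives t ∈ [0, 25], which is 26 values.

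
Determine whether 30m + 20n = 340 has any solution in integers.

gcd(30, 20):
  30 = 1·20 + 10
  20 = 2·10
so gcd(30, 20) = 10.
10 divides 340, so integer solutions exist.

yes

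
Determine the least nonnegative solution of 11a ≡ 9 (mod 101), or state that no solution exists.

10

gcd(101, 11) = 1  (101 = 9·11 + 2, 11 = 5·2 + 1, 2 = 2·1).
1 divides 9, so solutions exist.
Back-substituting, 11·(46) + 101·(-5) = 1.
So 11·(46) ≡ 1 (mod 101); multiply by 9: a ≡ 414 (mod 101).
Smallest nonnegative: a = 414 mod 101 = 10.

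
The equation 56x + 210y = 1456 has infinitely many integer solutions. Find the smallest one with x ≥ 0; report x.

gcd(210, 56) = 14.
14 divides 1456, so solutions exist.
By Bézout, 56·(4) + 210·(-1) = 14.
Scale by 1456/14 = 104: (x₀, y₀) = (416, -104).
General solution: x = 416 + 15t, y = -104 - 4t for integer t.
x ≥ 0: smallest is 416 mod 15 = 11 (at t = -27), with y = 4.

11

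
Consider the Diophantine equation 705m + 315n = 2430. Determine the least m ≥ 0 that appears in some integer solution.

3

gcd(705, 315):
  705 = 2×315 + 75
  315 = 4×75 + 15
  75 = 5×15
so gcd(705, 315) = 15.
15 divides 2430, so solutions exist.
Back-substitute for Bézout coefficients:
  15 = 315 - 4×75
  ... = 705×(-4) + 315×(9)
Scale by 2430/15 = 162: (m₀, n₀) = (-648, 1458).
General solution: m = -648 + 21t, n = 1458 - 47t for integer t.
m ≥ 0: smallest is -648 mod 21 = 3 (at t = 31), with n = 1.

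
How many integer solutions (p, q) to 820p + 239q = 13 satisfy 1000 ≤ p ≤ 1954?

gcd(820, 239) = 1.
By Bézout, 820×(-58) + 239×(199) = 1.
Particular solution: (202, -693).
General solution: p = 202 + 239t, q = -693 - 820t for integer t.
1000 ≤ 202 + 239t ≤ 1954 gives t ∈ [4, 7], which is 4 values.

4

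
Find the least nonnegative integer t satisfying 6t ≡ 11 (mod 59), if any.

51

gcd(59, 6):
  59 = 9×6 + 5
  6 = 1×5 + 1
  5 = 5×1
so gcd(59, 6) = 1.
1 divides 11, so solutions exist.
Back-substitute for Bézout coefficients:
  1 = 6 - 1×5
  ... = 6×(10) + 59×(-1)
So 6×(10) ≡ 1 (mod 59); multiply by 11: t ≡ 110 (mod 59).
Smallest nonnegative: t = 110 mod 59 = 51.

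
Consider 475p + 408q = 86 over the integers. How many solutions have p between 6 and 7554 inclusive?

19

gcd(475, 408):
  475 = 1×408 + 67
  408 = 6×67 + 6
  67 = 11×6 + 1
  6 = 6×1
so gcd(475, 408) = 1.
Back-substitute for Bézout coefficients:
  1 = 67 - 11×6
  ... = 475×(67) + 408×(-78)
Scale by 86: particular solution (5762, -6708); reduce p mod 408: (50, -58).
General solution: p = 50 + 408t, q = -58 - 475t for integer t.
6 ≤ 50 + 408t ≤ 7554 gives t ∈ [0, 18], which is 19 values.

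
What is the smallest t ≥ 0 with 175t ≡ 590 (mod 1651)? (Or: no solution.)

1277

gcd(1651, 175) = 1.
1 divides 590, so solutions exist.
By Bézout, 175×(-717) + 1651×(76) = 1.
So 175×(-717) ≡ 1 (mod 1651); multiply by 590: t ≡ -423030 (mod 1651).
Smallest nonnegative: t = -423030 mod 1651 = 1277.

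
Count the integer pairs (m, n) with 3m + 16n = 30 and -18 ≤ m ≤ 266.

18

gcd(16, 3) = 1.
By Bézout, 3*(-5) + 16*(1) = 1.
Particular solution: (10, 0).
General solution: m = 10 + 16t, n = 0 - 3t for integer t.
-18 ≤ 10 + 16t ≤ 266 gives t ∈ [-1, 16], which is 18 values.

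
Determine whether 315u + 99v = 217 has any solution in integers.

no

gcd(315, 99) = 9  (315 = 3×99 + 18, 99 = 5×18 + 9, 18 = 2×9).
9 does not divide 217 (remainder 1), so no integer solutions.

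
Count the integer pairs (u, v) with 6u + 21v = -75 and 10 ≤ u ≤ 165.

gcd(21, 6) = 3.
By Bézout, 6×(-3) + 21×(1) = 3.
Particular solution: (5, -5).
General solution: u = 5 + 7t, v = -5 - 2t for integer t.
10 ≤ 5 + 7t ≤ 165 gives t ∈ [1, 22], which is 22 values.

22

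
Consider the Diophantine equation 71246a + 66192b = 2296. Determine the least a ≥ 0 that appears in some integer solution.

4532

gcd(71246, 66192):
  71246 = 1*66192 + 5054
  66192 = 13*5054 + 490
  5054 = 10*490 + 154
  490 = 3*154 + 28
  154 = 5*28 + 14
  28 = 2*14
so gcd(71246, 66192) = 14.
14 divides 2296, so solutions exist.
Back-substitute for Bézout coefficients:
  14 = 154 - 5*28
  ... = 71246*(2161) + 66192*(-2326)
Scale by 2296/14 = 164: (a₀, b₀) = (354404, -381464).
General solution: a = 354404 + 4728t, b = -381464 - 5089t for integer t.
a ≥ 0: smallest is 354404 mod 4728 = 4532 (at t = -74), with b = -4878.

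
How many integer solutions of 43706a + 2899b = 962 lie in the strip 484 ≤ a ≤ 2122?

7

gcd(43706, 2899) = 13  (43706 = 15·2899 + 221, 2899 = 13·221 + 26, 221 = 8·26 + 13, 26 = 2·13).
Back-substituting, 43706·(105) + 2899·(-1583) = 13.
Scale by 74: particular solution (7770, -117142); reduce a mod 223: (188, -2834).
General solution: a = 188 + 223t, b = -2834 - 3362t for integer t.
484 ≤ 188 + 223t ≤ 2122 gives t ∈ [2, 8], which is 7 values.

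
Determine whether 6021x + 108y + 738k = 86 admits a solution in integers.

no

gcd(6021, 108) = 27  (6021 = 55×108 + 81, 108 = 1×81 + 27, 81 = 3×27).
gcd(27, 738) = 9.
9 does not divide 86 (remainder 5), so no integer solutions.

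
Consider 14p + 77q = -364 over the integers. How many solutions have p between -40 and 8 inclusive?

gcd(77, 14) = 7.
By Bézout, 14*(-5) + 77*(1) = 7.
Particular solution: (7, -6).
General solution: p = 7 + 11t, q = -6 - 2t for integer t.
-40 ≤ 7 + 11t ≤ 8 gives t ∈ [-4, 0], which is 5 values.

5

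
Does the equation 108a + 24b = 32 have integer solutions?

no

gcd(108, 24) = 12.
12 does not divide 32 (remainder 8), so no integer solutions.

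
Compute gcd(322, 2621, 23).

1

gcd(2621, 322) = 1  (2621 = 8·322 + 45, 322 = 7·45 + 7, 45 = 6·7 + 3, 7 = 2·3 + 1, 3 = 3·1).
gcd(1, 23) = 1.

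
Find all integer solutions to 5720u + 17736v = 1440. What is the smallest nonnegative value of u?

gcd(17736, 5720) = 8  (17736 = 3·5720 + 576, 5720 = 9·576 + 536, 576 = 1·536 + 40, 536 = 13·40 + 16, 40 = 2·16 + 8, 16 = 2·8).
8 divides 1440, so solutions exist.
Back-substituting, 5720·(-893) + 17736·(288) = 8.
Scale by 1440/8 = 180: (u₀, v₀) = (-160740, 51840).
General solution: u = -160740 + 2217t, v = 51840 - 715t for integer t.
u ≥ 0: smallest is -160740 mod 2217 = 1101 (at t = 73), with v = -355.

1101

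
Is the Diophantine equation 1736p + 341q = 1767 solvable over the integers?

gcd(1736, 341):
  1736 = 5*341 + 31
  341 = 11*31
so gcd(1736, 341) = 31.
31 divides 1767, so integer solutions exist.

yes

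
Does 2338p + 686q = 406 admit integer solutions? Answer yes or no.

gcd(2338, 686):
  2338 = 3·686 + 280
  686 = 2·280 + 126
  280 = 2·126 + 28
  126 = 4·28 + 14
  28 = 2·14
so gcd(2338, 686) = 14.
14 divides 406, so integer solutions exist.

yes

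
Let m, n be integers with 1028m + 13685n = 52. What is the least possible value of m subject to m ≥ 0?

2769

gcd(13685, 1028):
  13685 = 13*1028 + 321
  1028 = 3*321 + 65
  321 = 4*65 + 61
  65 = 1*61 + 4
  61 = 15*4 + 1
  4 = 4*1
so gcd(13685, 1028) = 1.
1 divides 52, so solutions exist.
Back-substitute for Bézout coefficients:
  1 = 61 - 15*4
  ... = 1028*(-3368) + 13685*(253)
Scale by 52/1 = 52: (m₀, n₀) = (-175136, 13156).
General solution: m = -175136 + 13685t, n = 13156 - 1028t for integer t.
m ≥ 0: smallest is -175136 mod 13685 = 2769 (at t = 13), with n = -208.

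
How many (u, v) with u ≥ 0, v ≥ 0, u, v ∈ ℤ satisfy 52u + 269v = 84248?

gcd(269, 52):
  269 = 5*52 + 9
  52 = 5*9 + 7
  9 = 1*7 + 2
  7 = 3*2 + 1
  2 = 2*1
so gcd(269, 52) = 1.
Back-substitute for Bézout coefficients:
  1 = 7 - 3*2
  ... = 52*(119) + 269*(-23)
Scale by 84248: one solution is (10025512, -1937704). Reduce u mod 269: (151, 284).
General: u = 151 + 269t, v = 284 - 52t.
u ≥ 0 ⇒ t ≥ 0; v ≥ 0 ⇒ t ≤ 5. So t ∈ [0, 5]: 6 solutions.

6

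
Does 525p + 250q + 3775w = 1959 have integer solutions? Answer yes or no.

gcd(525, 250) = 25.
gcd(25, 3775) = 25.
25 does not divide 1959 (remainder 9), so no integer solutions.

no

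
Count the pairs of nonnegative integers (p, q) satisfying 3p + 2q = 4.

1

gcd(3, 2) = 1.
By Bézout, 3·(1) + 2·(-1) = 1.
One solution: (0, 2).
General: p = 0 + 2t, q = 2 - 3t.
p ≥ 0 ⇒ t ≥ 0; q ≥ 0 ⇒ t ≤ 0. So t ∈ [0, 0]: 1 solution.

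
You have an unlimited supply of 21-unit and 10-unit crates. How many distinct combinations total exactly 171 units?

1

Need nonnegative integers with 21j + 10k = 171.
gcd(21, 10) = 1, and 21·(1) + 10·(-2) = 1.
So (j₀, k₀) = (171, -342); general j = 171 + 10t, k = -342 - 21t.
j ≥ 0 ⇒ t ≥ -17; k ≥ 0 ⇒ t ≤ -17. That's 1 value of t.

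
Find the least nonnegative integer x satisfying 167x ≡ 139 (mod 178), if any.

133

gcd(178, 167) = 1.
1 divides 139, so solutions exist.
By Bézout, 167·(-81) + 178·(76) = 1.
So 167·(-81) ≡ 1 (mod 178); multiply by 139: x ≡ -11259 (mod 178).
Smallest nonnegative: x = -11259 mod 178 = 133.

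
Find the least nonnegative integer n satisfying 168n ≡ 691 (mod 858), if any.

no solution

gcd(858, 168):
  858 = 5·168 + 18
  168 = 9·18 + 6
  18 = 3·6
so gcd(858, 168) = 6.
6 does not divide 691, so the congruence has no solution.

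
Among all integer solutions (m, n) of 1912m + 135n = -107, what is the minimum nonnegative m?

gcd(1912, 135):
  1912 = 14·135 + 22
  135 = 6·22 + 3
  22 = 7·3 + 1
  3 = 3·1
so gcd(1912, 135) = 1.
1 divides -107, so solutions exist.
Back-substitute for Bézout coefficients:
  1 = 22 - 7·3
  ... = 1912·(43) + 135·(-609)
Scale by -107/1 = -107: (m₀, n₀) = (-4601, 65163).
General solution: m = -4601 + 135t, n = 65163 - 1912t for integer t.
m ≥ 0: smallest is -4601 mod 135 = 124 (at t = 35), with n = -1757.

124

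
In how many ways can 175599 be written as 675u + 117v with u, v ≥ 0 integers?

20

gcd(675, 117) = 9.
By Bézout, 675·(4) + 117·(-23) = 9.
One solution: (5, 1472).
General: u = 5 + 13t, v = 1472 - 75t.
u ≥ 0 ⇒ t ≥ 0; v ≥ 0 ⇒ t ≤ 19. So t ∈ [0, 19]: 20 solutions.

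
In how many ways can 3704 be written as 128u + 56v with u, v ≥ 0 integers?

4

gcd(128, 56):
  128 = 2·56 + 16
  56 = 3·16 + 8
  16 = 2·8
so gcd(128, 56) = 8.
Back-substitute for Bézout coefficients:
  8 = 56 - 3·16
  ... = 128·(-3) + 56·(7)
Scale by 463: one solution is (-1389, 3241). Reduce u mod 7: (4, 57).
General: u = 4 + 7t, v = 57 - 16t.
u ≥ 0 ⇒ t ≥ 0; v ≥ 0 ⇒ t ≤ 3. So t ∈ [0, 3]: 4 solutions.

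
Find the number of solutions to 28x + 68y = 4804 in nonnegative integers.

10

gcd(68, 28) = 4.
By Bézout, 28×(5) + 68×(-2) = 4.
One solution: (4, 69).
General: x = 4 + 17t, y = 69 - 7t.
x ≥ 0 ⇒ t ≥ 0; y ≥ 0 ⇒ t ≤ 9. So t ∈ [0, 9]: 10 solutions.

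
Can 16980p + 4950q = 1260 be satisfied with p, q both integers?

yes

gcd(16980, 4950) = 30  (16980 = 3·4950 + 2130, 4950 = 2·2130 + 690, 2130 = 3·690 + 60, 690 = 11·60 + 30, 60 = 2·30).
30 divides 1260, so integer solutions exist.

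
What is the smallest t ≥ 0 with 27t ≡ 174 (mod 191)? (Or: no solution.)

155

gcd(191, 27):
  191 = 7×27 + 2
  27 = 13×2 + 1
  2 = 2×1
so gcd(191, 27) = 1.
1 divides 174, so solutions exist.
Back-substitute for Bézout coefficients:
  1 = 27 - 13×2
  ... = 27×(92) + 191×(-13)
So 27×(92) ≡ 1 (mod 191); multiply by 174: t ≡ 16008 (mod 191).
Smallest nonnegative: t = 16008 mod 191 = 155.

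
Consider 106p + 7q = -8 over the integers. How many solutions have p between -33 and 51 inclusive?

gcd(106, 7) = 1.
By Bézout, 106*(1) + 7*(-15) = 1.
Particular solution: (6, -92).
General solution: p = 6 + 7t, q = -92 - 106t for integer t.
-33 ≤ 6 + 7t ≤ 51 gives t ∈ [-5, 6], which is 12 values.

12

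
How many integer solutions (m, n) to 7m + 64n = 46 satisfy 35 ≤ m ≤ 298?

4

gcd(64, 7):
  64 = 9×7 + 1
  7 = 7×1
so gcd(64, 7) = 1.
Back-substitute for Bézout coefficients:
  1 = 64 - 9×7
  ... = 7×(-9) + 64×(1)
Scale by 46: particular solution (-414, 46); reduce m mod 64: (34, -3).
General solution: m = 34 + 64t, n = -3 - 7t for integer t.
35 ≤ 34 + 64t ≤ 298 gives t ∈ [1, 4], which is 4 values.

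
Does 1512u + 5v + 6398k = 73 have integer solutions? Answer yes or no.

gcd(1512, 5) = 1  (1512 = 302·5 + 2, 5 = 2·2 + 1, 2 = 2·1).
gcd(1, 6398) = 1.
1 divides 73, so integer solutions exist.

yes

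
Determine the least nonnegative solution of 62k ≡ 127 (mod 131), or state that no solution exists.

gcd(131, 62) = 1  (131 = 2·62 + 7, 62 = 8·7 + 6, 7 = 1·6 + 1, 6 = 6·1).
1 divides 127, so solutions exist.
Back-substituting, 62·(-19) + 131·(9) = 1.
So 62·(-19) ≡ 1 (mod 131); multiply by 127: k ≡ -2413 (mod 131).
Smallest nonnegative: k = -2413 mod 131 = 76.

76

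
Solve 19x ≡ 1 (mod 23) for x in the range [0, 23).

gcd(23, 19) = 1  (23 = 1·19 + 4, 19 = 4·4 + 3, 4 = 1·3 + 1, 3 = 3·1).
Back-substituting, 19·(-6) + 23·(5) = 1.
So 19·-6 ≡ 1 (mod 23), and -6 mod 23 = 17.

17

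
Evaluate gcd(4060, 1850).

gcd(4060, 1850):
  4060 = 2·1850 + 360
  1850 = 5·360 + 50
  360 = 7·50 + 10
  50 = 5·10
so gcd(4060, 1850) = 10.

10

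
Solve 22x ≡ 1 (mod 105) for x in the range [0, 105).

43

gcd(105, 22) = 1  (105 = 4*22 + 17, 22 = 1*17 + 5, 17 = 3*5 + 2, 5 = 2*2 + 1, 2 = 2*1).
Back-substituting, 22*(43) + 105*(-9) = 1.
So 22*43 ≡ 1 (mod 105), and 43 mod 105 = 43.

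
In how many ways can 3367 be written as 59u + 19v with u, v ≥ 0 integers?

3

gcd(59, 19) = 1  (59 = 3×19 + 2, 19 = 9×2 + 1, 2 = 2×1).
Back-substituting, 59×(-9) + 19×(28) = 1.
Scale by 3367: one solution is (-30303, 94276). Reduce u mod 19: (2, 171).
General: u = 2 + 19t, v = 171 - 59t.
u ≥ 0 ⇒ t ≥ 0; v ≥ 0 ⇒ t ≤ 2. So t ∈ [0, 2]: 3 solutions.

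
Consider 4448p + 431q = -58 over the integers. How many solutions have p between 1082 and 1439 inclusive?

1

gcd(4448, 431):
  4448 = 10*431 + 138
  431 = 3*138 + 17
  138 = 8*17 + 2
  17 = 8*2 + 1
  2 = 2*1
so gcd(4448, 431) = 1.
Back-substitute for Bézout coefficients:
  1 = 17 - 8*2
  ... = 4448*(-203) + 431*(2095)
Scale by -58: particular solution (11774, -121510); reduce p mod 431: (137, -1414).
General solution: p = 137 + 431t, q = -1414 - 4448t for integer t.
1082 ≤ 137 + 431t ≤ 1439 gives t ∈ [3, 3], which is 1 value.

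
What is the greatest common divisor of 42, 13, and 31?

gcd(42, 13) = 1.
gcd(1, 31) = 1.

1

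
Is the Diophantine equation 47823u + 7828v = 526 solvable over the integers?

no

gcd(47823, 7828):
  47823 = 6·7828 + 855
  7828 = 9·855 + 133
  855 = 6·133 + 57
  133 = 2·57 + 19
  57 = 3·19
so gcd(47823, 7828) = 19.
19 does not divide 526 (remainder 13), so no integer solutions.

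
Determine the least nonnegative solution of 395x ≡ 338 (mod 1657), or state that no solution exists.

47

gcd(1657, 395) = 1.
1 divides 338, so solutions exist.
By Bézout, 395×(-495) + 1657×(118) = 1.
So 395×(-495) ≡ 1 (mod 1657); multiply by 338: x ≡ -167310 (mod 1657).
Smallest nonnegative: x = -167310 mod 1657 = 47.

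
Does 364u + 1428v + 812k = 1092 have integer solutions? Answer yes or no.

gcd(1428, 364) = 28  (1428 = 3*364 + 336, 364 = 1*336 + 28, 336 = 12*28).
gcd(28, 812) = 28.
28 divides 1092, so integer solutions exist.

yes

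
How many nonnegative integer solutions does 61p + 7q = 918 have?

gcd(61, 7) = 1.
By Bézout, 61*(3) + 7*(-26) = 1.
One solution: (3, 105).
General: p = 3 + 7t, q = 105 - 61t.
p ≥ 0 ⇒ t ≥ 0; q ≥ 0 ⇒ t ≤ 1. So t ∈ [0, 1]: 2 solutions.

2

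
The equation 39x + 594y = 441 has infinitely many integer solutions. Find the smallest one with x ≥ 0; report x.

57

gcd(594, 39) = 3  (594 = 15·39 + 9, 39 = 4·9 + 3, 9 = 3·3).
3 divides 441, so solutions exist.
Back-substituting, 39·(61) + 594·(-4) = 3.
Scale by 441/3 = 147: (x₀, y₀) = (8967, -588).
General solution: x = 8967 + 198t, y = -588 - 13t for integer t.
x ≥ 0: smallest is 8967 mod 198 = 57 (at t = -45), with y = -3.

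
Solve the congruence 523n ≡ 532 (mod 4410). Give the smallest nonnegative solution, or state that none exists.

2674

gcd(4410, 523) = 1.
1 divides 532, so solutions exist.
By Bézout, 523*(-683) + 4410*(81) = 1.
So 523*(-683) ≡ 1 (mod 4410); multiply by 532: n ≡ -363356 (mod 4410).
Smallest nonnegative: n = -363356 mod 4410 = 2674.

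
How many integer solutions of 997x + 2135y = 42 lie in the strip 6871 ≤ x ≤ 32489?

gcd(2135, 997):
  2135 = 2*997 + 141
  997 = 7*141 + 10
  141 = 14*10 + 1
  10 = 10*1
so gcd(2135, 997) = 1.
Back-substitute for Bézout coefficients:
  1 = 141 - 14*10
  ... = 997*(-212) + 2135*(99)
Scale by 42: particular solution (-8904, 4158); reduce x mod 2135: (1771, -827).
General solution: x = 1771 + 2135t, y = -827 - 997t for integer t.
6871 ≤ 1771 + 2135t ≤ 32489 gives t ∈ [3, 14], which is 12 values.

12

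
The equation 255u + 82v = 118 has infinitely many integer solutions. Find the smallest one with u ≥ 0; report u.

4

gcd(255, 82):
  255 = 3·82 + 9
  82 = 9·9 + 1
  9 = 9·1
so gcd(255, 82) = 1.
1 divides 118, so solutions exist.
Back-substitute for Bézout coefficients:
  1 = 82 - 9·9
  ... = 255·(-9) + 82·(28)
Scale by 118/1 = 118: (u₀, v₀) = (-1062, 3304).
General solution: u = -1062 + 82t, v = 3304 - 255t for integer t.
u ≥ 0: smallest is -1062 mod 82 = 4 (at t = 13), with v = -11.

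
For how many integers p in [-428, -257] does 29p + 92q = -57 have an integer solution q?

gcd(92, 29) = 1.
By Bézout, 29·(-19) + 92·(6) = 1.
Particular solution: (71, -23).
General solution: p = 71 + 92t, q = -23 - 29t for integer t.
-428 ≤ 71 + 92t ≤ -257 gives t ∈ [-5, -4], which is 2 values.

2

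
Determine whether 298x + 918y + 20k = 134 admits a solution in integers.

yes

gcd(918, 298) = 2  (918 = 3*298 + 24, 298 = 12*24 + 10, 24 = 2*10 + 4, 10 = 2*4 + 2, 4 = 2*2).
gcd(2, 20) = 2.
2 divides 134, so integer solutions exist.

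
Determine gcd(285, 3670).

5

gcd(3670, 285) = 5  (3670 = 12·285 + 250, 285 = 1·250 + 35, 250 = 7·35 + 5, 35 = 7·5).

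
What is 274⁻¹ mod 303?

94

gcd(303, 274) = 1  (303 = 1×274 + 29, 274 = 9×29 + 13, 29 = 2×13 + 3, 13 = 4×3 + 1, 3 = 3×1).
Back-substituting, 274×(94) + 303×(-85) = 1.
So 274×94 ≡ 1 (mod 303), and 94 mod 303 = 94.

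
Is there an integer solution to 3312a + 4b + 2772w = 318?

no

gcd(3312, 4) = 4.
gcd(4, 2772) = 4.
4 does not divide 318 (remainder 2), so no integer solutions.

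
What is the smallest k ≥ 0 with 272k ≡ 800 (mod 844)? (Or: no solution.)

gcd(844, 272) = 4.
4 divides 800, so solutions exist.
By Bézout, 272·(90) + 844·(-29) = 4.
So 272·(90) ≡ 4 (mod 844); multiply by 200: k ≡ 18000 (mod 211).
Smallest nonnegative: k = 18000 mod 211 = 65.

65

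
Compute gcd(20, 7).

1

gcd(20, 7):
  20 = 2·7 + 6
  7 = 1·6 + 1
  6 = 6·1
so gcd(20, 7) = 1.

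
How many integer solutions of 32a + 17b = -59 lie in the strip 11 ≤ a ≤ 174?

10

gcd(32, 17):
  32 = 1·17 + 15
  17 = 1·15 + 2
  15 = 7·2 + 1
  2 = 2·1
so gcd(32, 17) = 1.
Back-substitute for Bézout coefficients:
  1 = 15 - 7·2
  ... = 32·(8) + 17·(-15)
Scale by -59: particular solution (-472, 885); reduce a mod 17: (4, -11).
General solution: a = 4 + 17t, b = -11 - 32t for integer t.
11 ≤ 4 + 17t ≤ 174 gives t ∈ [1, 10], which is 10 values.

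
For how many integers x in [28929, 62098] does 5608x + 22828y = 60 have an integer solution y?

gcd(22828, 5608):
  22828 = 4×5608 + 396
  5608 = 14×396 + 64
  396 = 6×64 + 12
  64 = 5×12 + 4
  12 = 3×4
so gcd(22828, 5608) = 4.
Back-substitute for Bézout coefficients:
  4 = 64 - 5×12
  ... = 5608×(1787) + 22828×(-439)
Scale by 15: particular solution (26805, -6585); reduce x mod 5707: (3977, -977).
General solution: x = 3977 + 5707t, y = -977 - 1402t for integer t.
28929 ≤ 3977 + 5707t ≤ 62098 gives t ∈ [5, 10], which is 6 values.

6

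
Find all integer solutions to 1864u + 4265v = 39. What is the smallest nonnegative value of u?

1906

gcd(4265, 1864) = 1.
1 divides 39, so solutions exist.
By Bézout, 1864·(-826) + 4265·(361) = 1.
Scale by 39/1 = 39: (u₀, v₀) = (-32214, 14079).
General solution: u = -32214 + 4265t, v = 14079 - 1864t for integer t.
u ≥ 0: smallest is -32214 mod 4265 = 1906 (at t = 8), with v = -833.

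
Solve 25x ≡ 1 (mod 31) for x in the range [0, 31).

5

gcd(31, 25):
  31 = 1·25 + 6
  25 = 4·6 + 1
  6 = 6·1
so gcd(31, 25) = 1.
Back-substitute for Bézout coefficients:
  1 = 25 - 4·6
  ... = 25·(5) + 31·(-4)
So 25·5 ≡ 1 (mod 31), and 5 mod 31 = 5.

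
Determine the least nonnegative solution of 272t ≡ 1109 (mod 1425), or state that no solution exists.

397

gcd(1425, 272):
  1425 = 5×272 + 65
  272 = 4×65 + 12
  65 = 5×12 + 5
  12 = 2×5 + 2
  5 = 2×2 + 1
  2 = 2×1
so gcd(1425, 272) = 1.
1 divides 1109, so solutions exist.
Back-substitute for Bézout coefficients:
  1 = 5 - 2×2
  ... = 272×(-592) + 1425×(113)
So 272×(-592) ≡ 1 (mod 1425); multiply by 1109: t ≡ -656528 (mod 1425).
Smallest nonnegative: t = -656528 mod 1425 = 397.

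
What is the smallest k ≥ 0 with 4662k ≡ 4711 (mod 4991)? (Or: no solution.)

gcd(4991, 4662) = 7  (4991 = 1·4662 + 329, 4662 = 14·329 + 56, 329 = 5·56 + 49, 56 = 1·49 + 7, 49 = 7·7).
7 divides 4711, so solutions exist.
Back-substituting, 4662·(91) + 4991·(-85) = 7.
So 4662·(91) ≡ 7 (mod 4991); multiply by 673: k ≡ 61243 (mod 713).
Smallest nonnegative: k = 61243 mod 713 = 638.

638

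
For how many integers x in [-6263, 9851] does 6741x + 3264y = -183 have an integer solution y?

gcd(6741, 3264) = 3  (6741 = 2·3264 + 213, 3264 = 15·213 + 69, 213 = 3·69 + 6, 69 = 11·6 + 3, 6 = 2·3).
Back-substituting, 6741·(-521) + 3264·(1076) = 3.
Scale by -61: particular solution (31781, -65636); reduce x mod 1088: (229, -473).
General solution: x = 229 + 1088t, y = -473 - 2247t for integer t.
-6263 ≤ 229 + 1088t ≤ 9851 gives t ∈ [-5, 8], which is 14 values.

14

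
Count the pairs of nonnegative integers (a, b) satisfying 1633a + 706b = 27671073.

gcd(1633, 706) = 1  (1633 = 2·706 + 221, 706 = 3·221 + 43, 221 = 5·43 + 6, 43 = 7·6 + 1, 6 = 6·1).
Back-substituting, 1633·(-115) + 706·(266) = 1.
Scale by 27671073: one solution is (-3182173395, 7360505418). Reduce a mod 706: (173, 38794).
General: a = 173 + 706t, b = 38794 - 1633t.
a ≥ 0 ⇒ t ≥ 0; b ≥ 0 ⇒ t ≤ 23. So t ∈ [0, 23]: 24 solutions.

24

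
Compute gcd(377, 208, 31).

1

gcd(377, 208) = 13  (377 = 1*208 + 169, 208 = 1*169 + 39, 169 = 4*39 + 13, 39 = 3*13).
gcd(13, 31) = 1.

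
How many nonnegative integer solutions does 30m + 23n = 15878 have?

gcd(30, 23) = 1.
By Bézout, 30×(10) + 23×(-13) = 1.
One solution: (11, 676).
General: m = 11 + 23t, n = 676 - 30t.
m ≥ 0 ⇒ t ≥ 0; n ≥ 0 ⇒ t ≤ 22. So t ∈ [0, 22]: 23 solutions.

23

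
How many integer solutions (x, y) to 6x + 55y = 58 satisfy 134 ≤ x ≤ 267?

3

gcd(55, 6) = 1  (55 = 9*6 + 1, 6 = 6*1).
Back-substituting, 6*(-9) + 55*(1) = 1.
Scale by 58: particular solution (-522, 58); reduce x mod 55: (28, -2).
General solution: x = 28 + 55t, y = -2 - 6t for integer t.
134 ≤ 28 + 55t ≤ 267 gives t ∈ [2, 4], which is 3 values.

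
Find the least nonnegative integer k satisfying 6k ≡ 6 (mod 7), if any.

1

gcd(7, 6) = 1.
1 divides 6, so solutions exist.
By Bézout, 6*(-1) + 7*(1) = 1.
So 6*(-1) ≡ 1 (mod 7); multiply by 6: k ≡ -6 (mod 7).
Smallest nonnegative: k = -6 mod 7 = 1.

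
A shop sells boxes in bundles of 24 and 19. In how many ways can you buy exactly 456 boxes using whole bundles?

2

Need nonnegative integers with 24j + 19k = 456.
gcd(24, 19) = 1, and 24·(4) + 19·(-5) = 1.
So (j₀, k₀) = (1824, -2280); general j = 1824 + 19t, k = -2280 - 24t.
j ≥ 0 ⇒ t ≥ -96; k ≥ 0 ⇒ t ≤ -95. That's 2 values of t.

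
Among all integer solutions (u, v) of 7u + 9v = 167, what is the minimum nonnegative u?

2

gcd(9, 7) = 1  (9 = 1*7 + 2, 7 = 3*2 + 1, 2 = 2*1).
1 divides 167, so solutions exist.
Back-substituting, 7*(4) + 9*(-3) = 1.
Scale by 167/1 = 167: (u₀, v₀) = (668, -501).
General solution: u = 668 + 9t, v = -501 - 7t for integer t.
u ≥ 0: smallest is 668 mod 9 = 2 (at t = -74), with v = 17.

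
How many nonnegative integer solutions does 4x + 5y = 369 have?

19

gcd(5, 4) = 1  (5 = 1*4 + 1, 4 = 4*1).
Back-substituting, 4*(-1) + 5*(1) = 1.
Scale by 369: one solution is (-369, 369). Reduce x mod 5: (1, 73).
General: x = 1 + 5t, y = 73 - 4t.
x ≥ 0 ⇒ t ≥ 0; y ≥ 0 ⇒ t ≤ 18. So t ∈ [0, 18]: 19 solutions.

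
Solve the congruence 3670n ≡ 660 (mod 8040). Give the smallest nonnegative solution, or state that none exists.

90

gcd(8040, 3670) = 10.
10 divides 660, so solutions exist.
By Bézout, 3670·(379) + 8040·(-173) = 10.
So 3670·(379) ≡ 10 (mod 8040); multiply by 66: n ≡ 25014 (mod 804).
Smallest nonnegative: n = 25014 mod 804 = 90.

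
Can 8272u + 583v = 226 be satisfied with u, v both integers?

no

gcd(8272, 583):
  8272 = 14·583 + 110
  583 = 5·110 + 33
  110 = 3·33 + 11
  33 = 3·11
so gcd(8272, 583) = 11.
11 does not divide 226 (remainder 6), so no integer solutions.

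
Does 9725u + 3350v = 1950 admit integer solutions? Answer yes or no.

gcd(9725, 3350) = 25  (9725 = 2*3350 + 3025, 3350 = 1*3025 + 325, 3025 = 9*325 + 100, 325 = 3*100 + 25, 100 = 4*25).
25 divides 1950, so integer solutions exist.

yes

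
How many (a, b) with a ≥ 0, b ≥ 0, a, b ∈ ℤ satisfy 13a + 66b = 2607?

3

gcd(66, 13):
  66 = 5*13 + 1
  13 = 13*1
so gcd(66, 13) = 1.
Back-substitute for Bézout coefficients:
  1 = 66 - 5*13
  ... = 13*(-5) + 66*(1)
Scale by 2607: one solution is (-13035, 2607). Reduce a mod 66: (33, 33).
General: a = 33 + 66t, b = 33 - 13t.
a ≥ 0 ⇒ t ≥ 0; b ≥ 0 ⇒ t ≤ 2. So t ∈ [0, 2]: 3 solutions.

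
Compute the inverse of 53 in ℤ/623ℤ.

576

gcd(623, 53):
  623 = 11·53 + 40
  53 = 1·40 + 13
  40 = 3·13 + 1
  13 = 13·1
so gcd(623, 53) = 1.
Back-substitute for Bézout coefficients:
  1 = 40 - 3·13
  ... = 53·(-47) + 623·(4)
So 53·-47 ≡ 1 (mod 623), and -47 mod 623 = 576.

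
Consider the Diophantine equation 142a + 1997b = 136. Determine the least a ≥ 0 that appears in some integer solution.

gcd(1997, 142):
  1997 = 14×142 + 9
  142 = 15×9 + 7
  9 = 1×7 + 2
  7 = 3×2 + 1
  2 = 2×1
so gcd(1997, 142) = 1.
1 divides 136, so solutions exist.
Back-substitute for Bézout coefficients:
  1 = 7 - 3×2
  ... = 142×(886) + 1997×(-63)
Scale by 136/1 = 136: (a₀, b₀) = (120496, -8568).
General solution: a = 120496 + 1997t, b = -8568 - 142t for integer t.
a ≥ 0: smallest is 120496 mod 1997 = 676 (at t = -60), with b = -48.

676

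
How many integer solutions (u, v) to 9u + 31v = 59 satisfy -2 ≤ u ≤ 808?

gcd(31, 9) = 1.
By Bézout, 9×(7) + 31×(-2) = 1.
Particular solution: (10, -1).
General solution: u = 10 + 31t, v = -1 - 9t for integer t.
-2 ≤ 10 + 31t ≤ 808 gives t ∈ [0, 25], which is 26 values.

26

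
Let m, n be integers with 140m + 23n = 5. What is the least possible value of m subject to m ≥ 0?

14

gcd(140, 23):
  140 = 6*23 + 2
  23 = 11*2 + 1
  2 = 2*1
so gcd(140, 23) = 1.
1 divides 5, so solutions exist.
Back-substitute for Bézout coefficients:
  1 = 23 - 11*2
  ... = 140*(-11) + 23*(67)
Scale by 5/1 = 5: (m₀, n₀) = (-55, 335).
General solution: m = -55 + 23t, n = 335 - 140t for integer t.
m ≥ 0: smallest is -55 mod 23 = 14 (at t = 3), with n = -85.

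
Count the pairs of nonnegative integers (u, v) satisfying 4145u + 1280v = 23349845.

gcd(4145, 1280):
  4145 = 3·1280 + 305
  1280 = 4·305 + 60
  305 = 5·60 + 5
  60 = 12·5
so gcd(4145, 1280) = 5.
Back-substitute for Bézout coefficients:
  5 = 305 - 5·60
  ... = 4145·(21) + 1280·(-68)
Scale by 4669969: one solution is (98069349, -317557892). Reduce u mod 256: (101, 17915).
General: u = 101 + 256t, v = 17915 - 829t.
u ≥ 0 ⇒ t ≥ 0; v ≥ 0 ⇒ t ≤ 21. So t ∈ [0, 21]: 22 solutions.

22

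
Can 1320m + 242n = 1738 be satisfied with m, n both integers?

gcd(1320, 242) = 22  (1320 = 5·242 + 110, 242 = 2·110 + 22, 110 = 5·22).
22 divides 1738, so integer solutions exist.

yes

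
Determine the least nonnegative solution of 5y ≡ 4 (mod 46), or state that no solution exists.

gcd(46, 5) = 1  (46 = 9*5 + 1, 5 = 5*1).
1 divides 4, so solutions exist.
Back-substituting, 5*(-9) + 46*(1) = 1.
So 5*(-9) ≡ 1 (mod 46); multiply by 4: y ≡ -36 (mod 46).
Smallest nonnegative: y = -36 mod 46 = 10.

10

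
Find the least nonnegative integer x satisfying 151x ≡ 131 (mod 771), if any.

gcd(771, 151) = 1  (771 = 5·151 + 16, 151 = 9·16 + 7, 16 = 2·7 + 2, 7 = 3·2 + 1, 2 = 2·1).
1 divides 131, so solutions exist.
Back-substituting, 151·(337) + 771·(-66) = 1.
So 151·(337) ≡ 1 (mod 771); multiply by 131: x ≡ 44147 (mod 771).
Smallest nonnegative: x = 44147 mod 771 = 200.

200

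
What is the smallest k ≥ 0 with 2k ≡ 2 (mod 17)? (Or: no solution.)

1

gcd(17, 2) = 1  (17 = 8·2 + 1, 2 = 2·1).
1 divides 2, so solutions exist.
Back-substituting, 2·(-8) + 17·(1) = 1.
So 2·(-8) ≡ 1 (mod 17); multiply by 2: k ≡ -16 (mod 17).
Smallest nonnegative: k = -16 mod 17 = 1.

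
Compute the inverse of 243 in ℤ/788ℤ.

gcd(788, 243) = 1.
By Bézout, 243×(227) + 788×(-70) = 1.
So 243×227 ≡ 1 (mod 788), and 227 mod 788 = 227.

227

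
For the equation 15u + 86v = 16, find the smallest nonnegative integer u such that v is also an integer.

24

gcd(86, 15):
  86 = 5*15 + 11
  15 = 1*11 + 4
  11 = 2*4 + 3
  4 = 1*3 + 1
  3 = 3*1
so gcd(86, 15) = 1.
1 divides 16, so solutions exist.
Back-substitute for Bézout coefficients:
  1 = 4 - 1*3
  ... = 15*(23) + 86*(-4)
Scale by 16/1 = 16: (u₀, v₀) = (368, -64).
General solution: u = 368 + 86t, v = -64 - 15t for integer t.
u ≥ 0: smallest is 368 mod 86 = 24 (at t = -4), with v = -4.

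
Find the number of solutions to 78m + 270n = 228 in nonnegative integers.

0

gcd(270, 78) = 6.
By Bézout, 78*(7) + 270*(-2) = 6.
One solution: (41, -11).
General: m = 41 + 45t, n = -11 - 13t.
m ≥ 0 ⇒ t ≥ 0; n ≥ 0 ⇒ t ≤ -1. So t ∈ [0, -1]: 0 solutions.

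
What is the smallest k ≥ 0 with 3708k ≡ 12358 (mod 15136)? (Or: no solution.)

gcd(15136, 3708) = 4  (15136 = 4·3708 + 304, 3708 = 12·304 + 60, 304 = 5·60 + 4, 60 = 15·4).
4 does not divide 12358, so the congruence has no solution.

no solution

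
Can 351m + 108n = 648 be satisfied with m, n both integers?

gcd(351, 108) = 27.
27 divides 648, so integer solutions exist.

yes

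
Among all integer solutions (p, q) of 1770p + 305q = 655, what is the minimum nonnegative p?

gcd(1770, 305) = 5.
5 divides 655, so solutions exist.
By Bézout, 1770*(5) + 305*(-29) = 5.
Scale by 655/5 = 131: (p₀, q₀) = (655, -3799).
General solution: p = 655 + 61t, q = -3799 - 354t for integer t.
p ≥ 0: smallest is 655 mod 61 = 45 (at t = -10), with q = -259.

45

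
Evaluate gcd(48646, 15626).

26

gcd(48646, 15626) = 26  (48646 = 3*15626 + 1768, 15626 = 8*1768 + 1482, 1768 = 1*1482 + 286, 1482 = 5*286 + 52, 286 = 5*52 + 26, 52 = 2*26).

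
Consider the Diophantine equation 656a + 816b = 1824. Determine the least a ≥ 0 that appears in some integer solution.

9

gcd(816, 656) = 16.
16 divides 1824, so solutions exist.
By Bézout, 656*(5) + 816*(-4) = 16.
Scale by 1824/16 = 114: (a₀, b₀) = (570, -456).
General solution: a = 570 + 51t, b = -456 - 41t for integer t.
a ≥ 0: smallest is 570 mod 51 = 9 (at t = -11), with b = -5.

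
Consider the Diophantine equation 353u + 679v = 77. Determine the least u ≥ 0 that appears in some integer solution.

56

gcd(679, 353) = 1  (679 = 1*353 + 326, 353 = 1*326 + 27, 326 = 12*27 + 2, 27 = 13*2 + 1, 2 = 2*1).
1 divides 77, so solutions exist.
Back-substituting, 353*(327) + 679*(-170) = 1.
Scale by 77/1 = 77: (u₀, v₀) = (25179, -13090).
General solution: u = 25179 + 679t, v = -13090 - 353t for integer t.
u ≥ 0: smallest is 25179 mod 679 = 56 (at t = -37), with v = -29.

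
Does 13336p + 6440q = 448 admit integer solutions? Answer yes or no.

yes

gcd(13336, 6440) = 8.
8 divides 448, so integer solutions exist.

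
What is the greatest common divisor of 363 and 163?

1

gcd(363, 163) = 1  (363 = 2·163 + 37, 163 = 4·37 + 15, 37 = 2·15 + 7, 15 = 2·7 + 1, 7 = 7·1).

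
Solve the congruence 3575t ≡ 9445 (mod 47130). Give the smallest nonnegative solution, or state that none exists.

gcd(47130, 3575) = 5.
5 divides 9445, so solutions exist.
By Bézout, 3575*(-1727) + 47130*(131) = 5.
So 3575*(-1727) ≡ 5 (mod 47130); multiply by 1889: t ≡ -3262303 (mod 9426).
Smallest nonnegative: t = -3262303 mod 9426 = 8519.

8519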